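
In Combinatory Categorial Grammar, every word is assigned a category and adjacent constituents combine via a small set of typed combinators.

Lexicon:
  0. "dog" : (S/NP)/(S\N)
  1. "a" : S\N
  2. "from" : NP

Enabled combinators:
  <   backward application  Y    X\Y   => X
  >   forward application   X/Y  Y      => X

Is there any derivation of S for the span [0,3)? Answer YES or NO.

YES

[0,3] S   >
  [0,2] S/NP   >
    [0,1] "dog" : (S/NP)/(S\N)
    [1,2] "a" : S\N
  [2,3] "from" : NP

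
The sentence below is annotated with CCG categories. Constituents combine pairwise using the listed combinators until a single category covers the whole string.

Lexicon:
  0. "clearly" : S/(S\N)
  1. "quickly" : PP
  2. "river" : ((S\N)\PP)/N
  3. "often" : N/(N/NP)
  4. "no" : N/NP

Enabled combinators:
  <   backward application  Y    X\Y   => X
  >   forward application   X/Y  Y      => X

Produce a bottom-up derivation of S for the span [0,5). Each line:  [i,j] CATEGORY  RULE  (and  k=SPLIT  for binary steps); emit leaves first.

[0,5] S   >
  [0,1] "clearly" : S/(S\N)
  [1,5] S\N   <
    [1,2] "quickly" : PP
    [2,5] (S\N)\PP   >
      [2,3] "river" : ((S\N)\PP)/N
      [3,5] N   >
        [3,4] "often" : N/(N/NP)
        [4,5] "no" : N/NP

[0,1] S/(S\N)  lex  "clearly"
[1,2] PP  lex  "quickly"
[2,3] ((S\N)\PP)/N  lex  "river"
[3,4] N/(N/NP)  lex  "often"
[4,5] N/NP  lex  "no"
[3,5] N  >  k=4
[2,5] (S\N)\PP  >  k=3
[1,5] S\N  <  k=2
[0,5] S  >  k=1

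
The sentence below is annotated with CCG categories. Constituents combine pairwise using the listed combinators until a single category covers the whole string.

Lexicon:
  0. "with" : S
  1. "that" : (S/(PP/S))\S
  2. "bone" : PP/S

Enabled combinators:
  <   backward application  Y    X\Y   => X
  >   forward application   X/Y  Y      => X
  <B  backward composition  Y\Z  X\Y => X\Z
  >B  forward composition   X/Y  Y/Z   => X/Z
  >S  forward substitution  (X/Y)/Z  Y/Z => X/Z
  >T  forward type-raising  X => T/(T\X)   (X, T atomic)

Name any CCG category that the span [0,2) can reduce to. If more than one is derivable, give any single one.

[0,3] S   >
  [0,2] S/(PP/S)   <
    [0,1] "with" : S
    [1,2] "that" : (S/(PP/S))\S
  [2,3] "bone" : PP/S

S/(PP/S)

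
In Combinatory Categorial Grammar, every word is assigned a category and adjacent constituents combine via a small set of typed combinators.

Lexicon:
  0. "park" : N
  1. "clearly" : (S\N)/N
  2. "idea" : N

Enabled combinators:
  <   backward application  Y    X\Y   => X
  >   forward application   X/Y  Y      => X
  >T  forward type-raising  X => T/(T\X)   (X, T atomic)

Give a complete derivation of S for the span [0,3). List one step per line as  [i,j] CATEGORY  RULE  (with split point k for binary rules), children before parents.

[0,3] S   >
  [0,1] S/(S\N)   >T
    [0,1] "park" : N
  [1,3] S\N   >
    [1,2] "clearly" : (S\N)/N
    [2,3] "idea" : N

[0,1] N  lex  "park"
[0,1] S/(S\N)  >T
[1,2] (S\N)/N  lex  "clearly"
[2,3] N  lex  "idea"
[1,3] S\N  >  k=2
[0,3] S  >  k=1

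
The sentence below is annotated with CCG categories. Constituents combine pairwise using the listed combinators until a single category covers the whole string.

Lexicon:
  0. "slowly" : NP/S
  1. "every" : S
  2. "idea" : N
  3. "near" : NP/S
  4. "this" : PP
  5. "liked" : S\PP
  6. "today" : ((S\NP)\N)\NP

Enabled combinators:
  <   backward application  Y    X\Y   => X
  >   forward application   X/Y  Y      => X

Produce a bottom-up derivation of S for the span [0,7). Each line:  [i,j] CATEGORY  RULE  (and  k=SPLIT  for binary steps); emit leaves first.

[0,7] S   <
  [0,2] NP   >
    [0,1] "slowly" : NP/S
    [1,2] "every" : S
  [2,7] S\NP   <
    [2,3] "idea" : N
    [3,7] (S\NP)\N   <
      [3,6] NP   >
        [3,4] "near" : NP/S
        [4,6] S   <
          [4,5] "this" : PP
          [5,6] "liked" : S\PP
      [6,7] "today" : ((S\NP)\N)\NP

[0,1] NP/S  lex  "slowly"
[1,2] S  lex  "every"
[0,2] NP  >  k=1
[2,3] N  lex  "idea"
[3,4] NP/S  lex  "near"
[4,5] PP  lex  "this"
[5,6] S\PP  lex  "liked"
[4,6] S  <  k=5
[3,6] NP  >  k=4
[6,7] ((S\NP)\N)\NP  lex  "today"
[3,7] (S\NP)\N  <  k=6
[2,7] S\NP  <  k=3
[0,7] S  <  k=2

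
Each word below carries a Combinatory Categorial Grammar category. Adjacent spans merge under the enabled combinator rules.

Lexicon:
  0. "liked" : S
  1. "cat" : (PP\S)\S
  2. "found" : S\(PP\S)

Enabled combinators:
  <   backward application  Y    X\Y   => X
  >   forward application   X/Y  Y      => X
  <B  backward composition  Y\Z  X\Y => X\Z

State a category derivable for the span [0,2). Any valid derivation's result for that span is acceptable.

PP\S

[0,3] S   <
  [0,2] PP\S   <
    [0,1] "liked" : S
    [1,2] "cat" : (PP\S)\S
  [2,3] "found" : S\(PP\S)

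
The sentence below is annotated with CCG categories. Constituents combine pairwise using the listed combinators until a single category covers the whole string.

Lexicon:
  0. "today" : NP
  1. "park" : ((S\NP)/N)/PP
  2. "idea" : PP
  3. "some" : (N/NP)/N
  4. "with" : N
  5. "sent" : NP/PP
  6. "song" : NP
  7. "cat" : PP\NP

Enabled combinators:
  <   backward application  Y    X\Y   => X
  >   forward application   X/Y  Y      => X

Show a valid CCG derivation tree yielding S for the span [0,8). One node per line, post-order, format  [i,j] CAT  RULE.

[0,8] S   <
  [0,1] "today" : NP
  [1,8] S\NP   >
    [1,3] (S\NP)/N   >
      [1,2] "park" : ((S\NP)/N)/PP
      [2,3] "idea" : PP
    [3,8] N   >
      [3,5] N/NP   >
        [3,4] "some" : (N/NP)/N
        [4,5] "with" : N
      [5,8] NP   >
        [5,6] "sent" : NP/PP
        [6,8] PP   <
          [6,7] "song" : NP
          [7,8] "cat" : PP\NP

[0,1] NP  lex  "today"
[1,2] ((S\NP)/N)/PP  lex  "park"
[2,3] PP  lex  "idea"
[1,3] (S\NP)/N  >  k=2
[3,4] (N/NP)/N  lex  "some"
[4,5] N  lex  "with"
[3,5] N/NP  >  k=4
[5,6] NP/PP  lex  "sent"
[6,7] NP  lex  "song"
[7,8] PP\NP  lex  "cat"
[6,8] PP  <  k=7
[5,8] NP  >  k=6
[3,8] N  >  k=5
[1,8] S\NP  >  k=3
[0,8] S  <  k=1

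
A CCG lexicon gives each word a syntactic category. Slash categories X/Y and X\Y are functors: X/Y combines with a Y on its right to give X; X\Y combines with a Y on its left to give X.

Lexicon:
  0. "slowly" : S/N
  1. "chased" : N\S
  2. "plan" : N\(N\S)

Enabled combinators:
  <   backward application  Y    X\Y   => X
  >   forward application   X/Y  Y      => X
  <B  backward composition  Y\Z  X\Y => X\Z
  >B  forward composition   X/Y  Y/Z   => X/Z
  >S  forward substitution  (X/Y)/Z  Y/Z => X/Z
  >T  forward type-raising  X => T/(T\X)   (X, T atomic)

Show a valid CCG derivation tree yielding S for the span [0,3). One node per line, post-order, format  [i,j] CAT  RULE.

[0,1] S/N  lex  "slowly"
[1,2] N\S  lex  "chased"
[2,3] N\(N\S)  lex  "plan"
[1,3] N  <  k=2
[0,3] S  >  k=1

[0,3] S   >
  [0,1] "slowly" : S/N
  [1,3] N   <
    [1,2] "chased" : N\S
    [2,3] "plan" : N\(N\S)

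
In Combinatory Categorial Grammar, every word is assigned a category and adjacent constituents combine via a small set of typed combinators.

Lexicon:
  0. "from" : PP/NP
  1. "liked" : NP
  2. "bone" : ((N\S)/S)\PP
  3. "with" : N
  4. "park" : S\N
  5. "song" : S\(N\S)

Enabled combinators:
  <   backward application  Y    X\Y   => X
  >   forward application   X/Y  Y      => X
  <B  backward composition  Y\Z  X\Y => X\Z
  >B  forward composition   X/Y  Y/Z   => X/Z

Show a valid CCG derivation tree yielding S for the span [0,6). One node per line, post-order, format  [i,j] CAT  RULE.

[0,1] PP/NP  lex  "from"
[1,2] NP  lex  "liked"
[0,2] PP  >  k=1
[2,3] ((N\S)/S)\PP  lex  "bone"
[0,3] (N\S)/S  <  k=2
[3,4] N  lex  "with"
[4,5] S\N  lex  "park"
[3,5] S  <  k=4
[0,5] N\S  >  k=3
[5,6] S\(N\S)  lex  "song"
[0,6] S  <  k=5

[0,6] S   <
  [0,5] N\S   >
    [0,3] (N\S)/S   <
      [0,2] PP   >
        [0,1] "from" : PP/NP
        [1,2] "liked" : NP
      [2,3] "bone" : ((N\S)/S)\PP
    [3,5] S   <
      [3,4] "with" : N
      [4,5] "park" : S\N
  [5,6] "song" : S\(N\S)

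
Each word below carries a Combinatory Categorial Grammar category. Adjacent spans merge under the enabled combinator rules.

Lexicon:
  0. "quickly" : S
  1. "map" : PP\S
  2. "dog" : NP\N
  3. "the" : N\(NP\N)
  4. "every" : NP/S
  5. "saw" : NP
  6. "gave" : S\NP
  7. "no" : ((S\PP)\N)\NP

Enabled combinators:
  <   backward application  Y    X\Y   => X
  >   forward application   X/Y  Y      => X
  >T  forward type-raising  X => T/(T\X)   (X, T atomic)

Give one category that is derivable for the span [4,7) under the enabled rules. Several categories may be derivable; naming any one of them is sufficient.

[0,8] S   <
  [0,2] PP   <
    [0,1] "quickly" : S
    [1,2] "map" : PP\S
  [2,8] S\PP   <
    [2,4] N   <
      [2,3] "dog" : NP\N
      [3,4] "the" : N\(NP\N)
    [4,8] (S\PP)\N   <
      [4,7] NP   >
        [4,5] "every" : NP/S
        [5,7] S   >
          [5,6] S/(S\NP)   >T
            [5,6] "saw" : NP
          [6,7] "gave" : S\NP
      [7,8] "no" : ((S\PP)\N)\NP

NP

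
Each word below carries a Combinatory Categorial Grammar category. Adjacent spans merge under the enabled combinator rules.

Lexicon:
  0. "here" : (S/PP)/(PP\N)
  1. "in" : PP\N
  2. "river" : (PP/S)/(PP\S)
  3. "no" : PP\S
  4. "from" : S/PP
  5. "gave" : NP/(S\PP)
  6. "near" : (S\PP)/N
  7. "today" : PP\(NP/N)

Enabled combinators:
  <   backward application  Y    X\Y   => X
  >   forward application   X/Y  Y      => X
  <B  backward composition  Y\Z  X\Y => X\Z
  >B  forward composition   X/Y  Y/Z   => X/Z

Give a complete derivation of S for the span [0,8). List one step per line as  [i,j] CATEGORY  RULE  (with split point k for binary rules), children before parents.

[0,1] (S/PP)/(PP\N)  lex  "here"
[1,2] PP\N  lex  "in"
[0,2] S/PP  >  k=1
[2,3] (PP/S)/(PP\S)  lex  "river"
[3,4] PP\S  lex  "no"
[2,4] PP/S  >  k=3
[4,5] S/PP  lex  "from"
[2,5] PP/PP  >B  k=4
[0,5] S/PP  >B  k=2
[5,6] NP/(S\PP)  lex  "gave"
[6,7] (S\PP)/N  lex  "near"
[5,7] NP/N  >B  k=6
[7,8] PP\(NP/N)  lex  "today"
[5,8] PP  <  k=7
[0,8] S  >  k=5

[0,8] S   >
  [0,5] S/PP   >B
    [0,2] S/PP   >
      [0,1] "here" : (S/PP)/(PP\N)
      [1,2] "in" : PP\N
    [2,5] PP/PP   >B
      [2,4] PP/S   >
        [2,3] "river" : (PP/S)/(PP\S)
        [3,4] "no" : PP\S
      [4,5] "from" : S/PP
  [5,8] PP   <
    [5,7] NP/N   >B
      [5,6] "gave" : NP/(S\PP)
      [6,7] "near" : (S\PP)/N
    [7,8] "today" : PP\(NP/N)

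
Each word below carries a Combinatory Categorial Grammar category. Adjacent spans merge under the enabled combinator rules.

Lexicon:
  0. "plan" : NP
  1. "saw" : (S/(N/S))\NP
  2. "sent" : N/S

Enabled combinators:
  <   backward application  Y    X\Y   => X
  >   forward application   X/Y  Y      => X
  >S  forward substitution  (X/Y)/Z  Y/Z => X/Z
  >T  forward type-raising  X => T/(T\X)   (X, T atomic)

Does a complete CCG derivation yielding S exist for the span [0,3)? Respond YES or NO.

YES

[0,3] S   >
  [0,2] S/(N/S)   <
    [0,1] "plan" : NP
    [1,2] "saw" : (S/(N/S))\NP
  [2,3] "sent" : N/S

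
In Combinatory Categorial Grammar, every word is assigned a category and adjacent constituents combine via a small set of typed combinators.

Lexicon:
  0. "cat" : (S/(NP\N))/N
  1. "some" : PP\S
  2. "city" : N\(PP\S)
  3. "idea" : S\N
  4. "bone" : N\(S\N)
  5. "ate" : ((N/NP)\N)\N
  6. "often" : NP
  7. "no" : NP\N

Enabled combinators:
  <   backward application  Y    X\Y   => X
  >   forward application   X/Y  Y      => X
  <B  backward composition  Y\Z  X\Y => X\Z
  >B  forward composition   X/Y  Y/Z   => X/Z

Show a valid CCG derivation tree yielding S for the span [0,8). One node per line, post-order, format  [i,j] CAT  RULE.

[0,1] (S/(NP\N))/N  lex  "cat"
[1,2] PP\S  lex  "some"
[2,3] N\(PP\S)  lex  "city"
[1,3] N  <  k=2
[3,4] S\N  lex  "idea"
[4,5] N\(S\N)  lex  "bone"
[3,5] N  <  k=4
[5,6] ((N/NP)\N)\N  lex  "ate"
[3,6] (N/NP)\N  <  k=5
[1,6] N/NP  <  k=3
[6,7] NP  lex  "often"
[1,7] N  >  k=6
[0,7] S/(NP\N)  >  k=1
[7,8] NP\N  lex  "no"
[0,8] S  >  k=7

[0,8] S   >
  [0,7] S/(NP\N)   >
    [0,1] "cat" : (S/(NP\N))/N
    [1,7] N   >
      [1,6] N/NP   <
        [1,3] N   <
          [1,2] "some" : PP\S
          [2,3] "city" : N\(PP\S)
        [3,6] (N/NP)\N   <
          [3,5] N   <
            [3,4] "idea" : S\N
            [4,5] "bone" : N\(S\N)
          [5,6] "ate" : ((N/NP)\N)\N
      [6,7] "often" : NP
  [7,8] "no" : NP\N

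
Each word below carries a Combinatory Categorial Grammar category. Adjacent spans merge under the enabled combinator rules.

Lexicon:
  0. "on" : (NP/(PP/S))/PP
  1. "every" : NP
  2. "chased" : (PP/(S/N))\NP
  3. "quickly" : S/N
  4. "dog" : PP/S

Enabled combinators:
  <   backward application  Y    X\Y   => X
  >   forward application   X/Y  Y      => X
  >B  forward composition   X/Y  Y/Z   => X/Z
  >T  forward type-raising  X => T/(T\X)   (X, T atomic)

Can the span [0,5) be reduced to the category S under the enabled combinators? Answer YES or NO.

(NP/(PP/S))/PP NP (PP/(S/N))\NP S/N PP/S
CKY chart[0,5] = {N/(N\NP), NP, NP/(NP\NP), PP/(PP\NP), S/(S\NP)}; S ∉ chart

NO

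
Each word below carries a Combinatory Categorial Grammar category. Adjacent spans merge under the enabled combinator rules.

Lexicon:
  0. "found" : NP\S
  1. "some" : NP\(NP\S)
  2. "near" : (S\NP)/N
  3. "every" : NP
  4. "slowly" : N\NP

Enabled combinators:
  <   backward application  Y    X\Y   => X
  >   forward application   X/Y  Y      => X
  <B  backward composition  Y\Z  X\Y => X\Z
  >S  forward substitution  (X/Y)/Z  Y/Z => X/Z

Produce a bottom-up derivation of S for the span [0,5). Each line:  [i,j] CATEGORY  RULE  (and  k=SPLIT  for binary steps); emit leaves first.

[0,5] S   <
  [0,2] NP   <
    [0,1] "found" : NP\S
    [1,2] "some" : NP\(NP\S)
  [2,5] S\NP   >
    [2,3] "near" : (S\NP)/N
    [3,5] N   <
      [3,4] "every" : NP
      [4,5] "slowly" : N\NP

[0,1] NP\S  lex  "found"
[1,2] NP\(NP\S)  lex  "some"
[0,2] NP  <  k=1
[2,3] (S\NP)/N  lex  "near"
[3,4] NP  lex  "every"
[4,5] N\NP  lex  "slowly"
[3,5] N  <  k=4
[2,5] S\NP  >  k=3
[0,5] S  <  k=2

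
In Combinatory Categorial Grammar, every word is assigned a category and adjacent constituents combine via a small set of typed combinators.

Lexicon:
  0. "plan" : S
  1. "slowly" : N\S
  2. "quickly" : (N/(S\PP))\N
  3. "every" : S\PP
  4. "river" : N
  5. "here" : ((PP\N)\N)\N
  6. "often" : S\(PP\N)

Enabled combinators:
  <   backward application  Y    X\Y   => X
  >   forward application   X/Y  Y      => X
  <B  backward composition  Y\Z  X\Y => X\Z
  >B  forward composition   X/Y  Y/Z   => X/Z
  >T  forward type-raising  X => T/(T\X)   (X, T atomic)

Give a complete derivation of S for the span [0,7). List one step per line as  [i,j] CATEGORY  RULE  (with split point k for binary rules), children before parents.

[0,7] S   <
  [0,4] N   >
    [0,3] N/(S\PP)   <
      [0,2] N   <
        [0,1] "plan" : S
        [1,2] "slowly" : N\S
      [2,3] "quickly" : (N/(S\PP))\N
    [3,4] "every" : S\PP
  [4,7] S\N   <B
    [4,6] (PP\N)\N   <
      [4,5] "river" : N
      [5,6] "here" : ((PP\N)\N)\N
    [6,7] "often" : S\(PP\N)

[0,1] S  lex  "plan"
[1,2] N\S  lex  "slowly"
[0,2] N  <  k=1
[2,3] (N/(S\PP))\N  lex  "quickly"
[0,3] N/(S\PP)  <  k=2
[3,4] S\PP  lex  "every"
[0,4] N  >  k=3
[4,5] N  lex  "river"
[5,6] ((PP\N)\N)\N  lex  "here"
[4,6] (PP\N)\N  <  k=5
[6,7] S\(PP\N)  lex  "often"
[4,7] S\N  <B  k=6
[0,7] S  <  k=4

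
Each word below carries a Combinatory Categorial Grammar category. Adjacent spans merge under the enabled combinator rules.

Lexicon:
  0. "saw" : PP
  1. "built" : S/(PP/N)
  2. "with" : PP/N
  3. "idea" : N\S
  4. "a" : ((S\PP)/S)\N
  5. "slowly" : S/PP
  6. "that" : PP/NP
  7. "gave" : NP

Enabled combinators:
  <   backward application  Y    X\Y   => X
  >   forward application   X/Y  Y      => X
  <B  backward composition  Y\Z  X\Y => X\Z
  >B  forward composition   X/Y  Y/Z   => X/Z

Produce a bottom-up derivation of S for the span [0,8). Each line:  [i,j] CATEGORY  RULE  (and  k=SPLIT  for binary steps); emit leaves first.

[0,1] PP  lex  "saw"
[1,2] S/(PP/N)  lex  "built"
[2,3] PP/N  lex  "with"
[1,3] S  >  k=2
[3,4] N\S  lex  "idea"
[1,4] N  <  k=3
[4,5] ((S\PP)/S)\N  lex  "a"
[1,5] (S\PP)/S  <  k=4
[5,6] S/PP  lex  "slowly"
[6,7] PP/NP  lex  "that"
[7,8] NP  lex  "gave"
[6,8] PP  >  k=7
[5,8] S  >  k=6
[1,8] S\PP  >  k=5
[0,8] S  <  k=1

[0,8] S   <
  [0,1] "saw" : PP
  [1,8] S\PP   >
    [1,5] (S\PP)/S   <
      [1,4] N   <
        [1,3] S   >
          [1,2] "built" : S/(PP/N)
          [2,3] "with" : PP/N
        [3,4] "idea" : N\S
      [4,5] "a" : ((S\PP)/S)\N
    [5,8] S   >
      [5,6] "slowly" : S/PP
      [6,8] PP   >
        [6,7] "that" : PP/NP
        [7,8] "gave" : NP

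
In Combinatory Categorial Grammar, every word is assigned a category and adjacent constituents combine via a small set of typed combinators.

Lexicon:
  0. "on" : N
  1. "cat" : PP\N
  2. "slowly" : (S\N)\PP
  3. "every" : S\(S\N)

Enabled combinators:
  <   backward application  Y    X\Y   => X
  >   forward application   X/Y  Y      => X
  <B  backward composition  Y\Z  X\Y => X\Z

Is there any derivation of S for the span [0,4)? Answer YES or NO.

YES

[0,4] S   <
  [0,2] PP   <
    [0,1] "on" : N
    [1,2] "cat" : PP\N
  [2,4] S\PP   <B
    [2,3] "slowly" : (S\N)\PP
    [3,4] "every" : S\(S\N)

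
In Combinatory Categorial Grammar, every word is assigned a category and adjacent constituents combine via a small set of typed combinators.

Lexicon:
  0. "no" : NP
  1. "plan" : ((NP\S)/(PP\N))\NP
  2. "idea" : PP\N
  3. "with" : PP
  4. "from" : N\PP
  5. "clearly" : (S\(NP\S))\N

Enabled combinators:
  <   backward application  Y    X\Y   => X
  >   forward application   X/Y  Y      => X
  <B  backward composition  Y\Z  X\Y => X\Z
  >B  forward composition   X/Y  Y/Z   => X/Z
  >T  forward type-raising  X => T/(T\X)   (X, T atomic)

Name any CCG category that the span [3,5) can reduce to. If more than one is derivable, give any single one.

N

[0,6] S   <
  [0,3] NP\S   >
    [0,2] (NP\S)/(PP\N)   <
      [0,1] "no" : NP
      [1,2] "plan" : ((NP\S)/(PP\N))\NP
    [2,3] "idea" : PP\N
  [3,6] S\(NP\S)   <
    [3,5] N   >
      [3,4] N/(N\PP)   >T
        [3,4] "with" : PP
      [4,5] "from" : N\PP
    [5,6] "clearly" : (S\(NP\S))\N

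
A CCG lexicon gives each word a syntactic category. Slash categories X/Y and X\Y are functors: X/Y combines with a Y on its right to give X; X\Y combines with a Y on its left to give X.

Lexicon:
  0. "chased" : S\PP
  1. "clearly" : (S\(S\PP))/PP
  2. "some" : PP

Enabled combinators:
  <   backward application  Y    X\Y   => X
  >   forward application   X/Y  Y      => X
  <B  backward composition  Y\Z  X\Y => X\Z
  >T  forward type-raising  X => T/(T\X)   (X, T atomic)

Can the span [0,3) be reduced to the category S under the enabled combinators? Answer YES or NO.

YES

[0,3] S   <
  [0,1] "chased" : S\PP
  [1,3] S\(S\PP)   >
    [1,2] "clearly" : (S\(S\PP))/PP
    [2,3] "some" : PP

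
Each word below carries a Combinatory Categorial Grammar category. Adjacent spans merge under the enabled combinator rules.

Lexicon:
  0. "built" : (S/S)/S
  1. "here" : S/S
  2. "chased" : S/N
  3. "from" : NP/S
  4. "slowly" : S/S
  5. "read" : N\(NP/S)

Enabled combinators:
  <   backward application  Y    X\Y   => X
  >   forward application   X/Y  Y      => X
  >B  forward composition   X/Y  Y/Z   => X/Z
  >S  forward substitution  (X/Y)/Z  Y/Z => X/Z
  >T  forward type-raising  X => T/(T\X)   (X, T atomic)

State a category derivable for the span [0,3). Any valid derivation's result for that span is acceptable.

[0,6] S   >
  [0,3] S/N   >B
    [0,2] S/S   >S
      [0,1] "built" : (S/S)/S
      [1,2] "here" : S/S
    [2,3] "chased" : S/N
  [3,6] N   <
    [3,5] NP/S   >B
      [3,4] "from" : NP/S
      [4,5] "slowly" : S/S
    [5,6] "read" : N\(NP/S)

S/N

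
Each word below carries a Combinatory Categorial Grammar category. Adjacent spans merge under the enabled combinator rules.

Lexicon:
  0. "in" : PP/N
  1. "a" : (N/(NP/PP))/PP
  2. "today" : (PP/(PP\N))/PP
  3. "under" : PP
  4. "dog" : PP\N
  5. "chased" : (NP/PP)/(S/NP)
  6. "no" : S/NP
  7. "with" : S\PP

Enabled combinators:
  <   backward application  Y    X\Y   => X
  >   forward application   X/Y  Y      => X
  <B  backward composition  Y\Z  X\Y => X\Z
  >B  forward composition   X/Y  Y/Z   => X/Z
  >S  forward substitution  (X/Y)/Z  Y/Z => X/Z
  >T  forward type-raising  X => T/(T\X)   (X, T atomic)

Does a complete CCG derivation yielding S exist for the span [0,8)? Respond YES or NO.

YES

[0,8] S   <
  [0,7] PP   >
    [0,1] "in" : PP/N
    [1,7] N   >
      [1,5] N/(NP/PP)   >
        [1,2] "a" : (N/(NP/PP))/PP
        [2,5] PP   >
          [2,4] PP/(PP\N)   >
            [2,3] "today" : (PP/(PP\N))/PP
            [3,4] "under" : PP
          [4,5] "dog" : PP\N
      [5,7] NP/PP   >
        [5,6] "chased" : (NP/PP)/(S/NP)
        [6,7] "no" : S/NP
  [7,8] "with" : S\PP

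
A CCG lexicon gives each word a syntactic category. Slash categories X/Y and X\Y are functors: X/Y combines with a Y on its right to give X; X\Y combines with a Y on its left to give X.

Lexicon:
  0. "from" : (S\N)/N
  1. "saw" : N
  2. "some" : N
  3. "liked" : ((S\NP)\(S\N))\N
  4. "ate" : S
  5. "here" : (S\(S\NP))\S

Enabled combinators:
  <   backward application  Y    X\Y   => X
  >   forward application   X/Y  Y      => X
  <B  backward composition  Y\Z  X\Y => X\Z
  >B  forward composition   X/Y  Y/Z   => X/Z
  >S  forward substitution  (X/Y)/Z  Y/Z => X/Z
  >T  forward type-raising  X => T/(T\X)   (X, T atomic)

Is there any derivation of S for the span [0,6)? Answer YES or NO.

[0,6] S   <
  [0,4] S\NP   <
    [0,2] S\N   >
      [0,1] "from" : (S\N)/N
      [1,2] "saw" : N
    [2,4] (S\NP)\(S\N)   <
      [2,3] "some" : N
      [3,4] "liked" : ((S\NP)\(S\N))\N
  [4,6] S\(S\NP)   <
    [4,5] "ate" : S
    [5,6] "here" : (S\(S\NP))\S

YES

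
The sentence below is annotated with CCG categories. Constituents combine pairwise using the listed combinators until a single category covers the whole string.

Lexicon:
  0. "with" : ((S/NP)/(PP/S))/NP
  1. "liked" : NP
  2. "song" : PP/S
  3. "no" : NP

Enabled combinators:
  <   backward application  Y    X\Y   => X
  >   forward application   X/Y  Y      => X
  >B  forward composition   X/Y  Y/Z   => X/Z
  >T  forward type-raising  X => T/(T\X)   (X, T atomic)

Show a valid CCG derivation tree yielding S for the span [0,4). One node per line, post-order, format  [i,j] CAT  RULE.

[0,4] S   >
  [0,3] S/NP   >
    [0,2] (S/NP)/(PP/S)   >
      [0,1] "with" : ((S/NP)/(PP/S))/NP
      [1,2] "liked" : NP
    [2,3] "song" : PP/S
  [3,4] "no" : NP

[0,1] ((S/NP)/(PP/S))/NP  lex  "with"
[1,2] NP  lex  "liked"
[0,2] (S/NP)/(PP/S)  >  k=1
[2,3] PP/S  lex  "song"
[0,3] S/NP  >  k=2
[3,4] NP  lex  "no"
[0,4] S  >  k=3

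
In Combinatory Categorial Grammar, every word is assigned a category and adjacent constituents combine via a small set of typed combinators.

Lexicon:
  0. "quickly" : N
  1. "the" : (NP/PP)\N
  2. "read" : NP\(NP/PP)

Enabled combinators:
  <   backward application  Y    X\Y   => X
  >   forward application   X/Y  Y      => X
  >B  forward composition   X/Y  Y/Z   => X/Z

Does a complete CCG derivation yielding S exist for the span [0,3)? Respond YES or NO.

NO

N (NP/PP)\N NP\(NP/PP)
CKY chart[0,3] = {NP}; S ∉ chart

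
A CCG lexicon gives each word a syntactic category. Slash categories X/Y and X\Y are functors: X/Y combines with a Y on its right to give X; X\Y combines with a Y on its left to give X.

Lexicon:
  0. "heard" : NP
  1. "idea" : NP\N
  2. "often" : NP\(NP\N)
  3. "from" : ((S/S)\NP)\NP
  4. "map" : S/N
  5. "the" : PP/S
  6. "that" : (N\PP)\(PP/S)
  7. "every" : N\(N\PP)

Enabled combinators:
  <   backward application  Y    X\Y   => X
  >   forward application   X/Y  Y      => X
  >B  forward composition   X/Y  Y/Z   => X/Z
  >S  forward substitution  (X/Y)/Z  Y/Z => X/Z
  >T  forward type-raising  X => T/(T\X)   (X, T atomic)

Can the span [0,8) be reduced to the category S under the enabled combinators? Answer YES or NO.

[0,8] S   >
  [0,5] S/N   >B
    [0,4] S/S   <
      [0,1] "heard" : NP
      [1,4] (S/S)\NP   <
        [1,3] NP   <
          [1,2] "idea" : NP\N
          [2,3] "often" : NP\(NP\N)
        [3,4] "from" : ((S/S)\NP)\NP
    [4,5] "map" : S/N
  [5,8] N   <
    [5,7] N\PP   <
      [5,6] "the" : PP/S
      [6,7] "that" : (N\PP)\(PP/S)
    [7,8] "every" : N\(N\PP)

YES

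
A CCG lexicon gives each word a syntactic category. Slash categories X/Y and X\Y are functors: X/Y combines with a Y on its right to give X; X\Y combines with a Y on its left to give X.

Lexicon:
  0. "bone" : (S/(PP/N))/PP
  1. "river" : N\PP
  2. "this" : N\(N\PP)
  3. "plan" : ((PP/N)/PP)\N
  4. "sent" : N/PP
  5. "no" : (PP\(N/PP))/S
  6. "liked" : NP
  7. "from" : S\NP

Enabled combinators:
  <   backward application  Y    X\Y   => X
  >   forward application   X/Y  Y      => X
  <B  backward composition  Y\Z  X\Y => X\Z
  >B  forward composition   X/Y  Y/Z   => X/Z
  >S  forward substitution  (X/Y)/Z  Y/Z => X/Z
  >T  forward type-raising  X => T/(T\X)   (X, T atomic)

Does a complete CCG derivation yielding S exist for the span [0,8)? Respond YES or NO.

YES

[0,8] S   >
  [0,4] S/PP   >S
    [0,1] "bone" : (S/(PP/N))/PP
    [1,4] (PP/N)/PP   <
      [1,3] N   <
        [1,2] "river" : N\PP
        [2,3] "this" : N\(N\PP)
      [3,4] "plan" : ((PP/N)/PP)\N
  [4,8] PP   <
    [4,5] "sent" : N/PP
    [5,8] PP\(N/PP)   >
      [5,6] "no" : (PP\(N/PP))/S
      [6,8] S   >
        [6,7] S/(S\NP)   >T
          [6,7] "liked" : NP
        [7,8] "from" : S\NP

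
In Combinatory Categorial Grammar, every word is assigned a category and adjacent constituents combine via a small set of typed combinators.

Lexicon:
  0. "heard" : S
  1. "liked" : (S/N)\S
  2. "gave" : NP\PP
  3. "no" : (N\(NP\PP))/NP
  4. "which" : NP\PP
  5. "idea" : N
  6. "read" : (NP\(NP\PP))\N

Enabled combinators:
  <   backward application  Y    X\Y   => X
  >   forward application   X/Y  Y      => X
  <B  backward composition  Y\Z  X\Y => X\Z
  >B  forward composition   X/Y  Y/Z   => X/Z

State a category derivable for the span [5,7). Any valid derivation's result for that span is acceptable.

NP\(NP\PP)

[0,7] S   >
  [0,2] S/N   <
    [0,1] "heard" : S
    [1,2] "liked" : (S/N)\S
  [2,7] N   <
    [2,3] "gave" : NP\PP
    [3,7] N\(NP\PP)   >
      [3,4] "no" : (N\(NP\PP))/NP
      [4,7] NP   <
        [4,5] "which" : NP\PP
        [5,7] NP\(NP\PP)   <
          [5,6] "idea" : N
          [6,7] "read" : (NP\(NP\PP))\N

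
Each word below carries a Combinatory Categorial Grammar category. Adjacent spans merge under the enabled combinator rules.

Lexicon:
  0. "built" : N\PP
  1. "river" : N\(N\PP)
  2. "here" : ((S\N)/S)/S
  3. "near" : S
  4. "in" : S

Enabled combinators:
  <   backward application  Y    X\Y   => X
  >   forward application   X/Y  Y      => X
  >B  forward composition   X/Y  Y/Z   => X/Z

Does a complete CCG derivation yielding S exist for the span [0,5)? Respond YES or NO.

[0,5] S   <
  [0,2] N   <
    [0,1] "built" : N\PP
    [1,2] "river" : N\(N\PP)
  [2,5] S\N   >
    [2,4] (S\N)/S   >
      [2,3] "here" : ((S\N)/S)/S
      [3,4] "near" : S
    [4,5] "in" : S

YES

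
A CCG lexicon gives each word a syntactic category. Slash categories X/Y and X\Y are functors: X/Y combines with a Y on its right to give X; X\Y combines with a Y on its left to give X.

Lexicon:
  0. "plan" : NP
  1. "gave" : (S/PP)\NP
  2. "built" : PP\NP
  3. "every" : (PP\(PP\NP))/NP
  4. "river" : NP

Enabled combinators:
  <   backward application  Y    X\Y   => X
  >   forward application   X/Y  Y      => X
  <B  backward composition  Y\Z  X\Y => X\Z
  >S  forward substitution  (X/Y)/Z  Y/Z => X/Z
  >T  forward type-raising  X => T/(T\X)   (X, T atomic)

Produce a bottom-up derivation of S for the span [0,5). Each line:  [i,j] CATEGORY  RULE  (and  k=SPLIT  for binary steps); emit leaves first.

[0,1] NP  lex  "plan"
[1,2] (S/PP)\NP  lex  "gave"
[0,2] S/PP  <  k=1
[2,3] PP\NP  lex  "built"
[3,4] (PP\(PP\NP))/NP  lex  "every"
[4,5] NP  lex  "river"
[3,5] PP\(PP\NP)  >  k=4
[2,5] PP  <  k=3
[0,5] S  >  k=2

[0,5] S   >
  [0,2] S/PP   <
    [0,1] "plan" : NP
    [1,2] "gave" : (S/PP)\NP
  [2,5] PP   <
    [2,3] "built" : PP\NP
    [3,5] PP\(PP\NP)   >
      [3,4] "every" : (PP\(PP\NP))/NP
      [4,5] "river" : NP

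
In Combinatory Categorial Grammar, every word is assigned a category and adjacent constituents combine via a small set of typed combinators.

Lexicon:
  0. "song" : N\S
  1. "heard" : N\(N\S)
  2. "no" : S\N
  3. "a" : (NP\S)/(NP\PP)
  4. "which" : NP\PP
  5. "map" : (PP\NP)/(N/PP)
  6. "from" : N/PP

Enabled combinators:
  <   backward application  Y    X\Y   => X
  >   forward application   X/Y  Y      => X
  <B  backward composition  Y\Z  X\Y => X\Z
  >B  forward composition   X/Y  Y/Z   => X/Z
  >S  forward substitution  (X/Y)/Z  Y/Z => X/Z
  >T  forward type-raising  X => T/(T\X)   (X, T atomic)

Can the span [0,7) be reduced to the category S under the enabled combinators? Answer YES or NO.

N\S N\(N\S) S\N (NP\S)/(NP\PP) NP\PP (PP\NP)/(N/PP) N/PP
CKY chart[0,7] = {N/(N\PP), NP/(NP\PP), PP, PP/(PP\PP), S/(S\PP)}; S ∉ chart

NO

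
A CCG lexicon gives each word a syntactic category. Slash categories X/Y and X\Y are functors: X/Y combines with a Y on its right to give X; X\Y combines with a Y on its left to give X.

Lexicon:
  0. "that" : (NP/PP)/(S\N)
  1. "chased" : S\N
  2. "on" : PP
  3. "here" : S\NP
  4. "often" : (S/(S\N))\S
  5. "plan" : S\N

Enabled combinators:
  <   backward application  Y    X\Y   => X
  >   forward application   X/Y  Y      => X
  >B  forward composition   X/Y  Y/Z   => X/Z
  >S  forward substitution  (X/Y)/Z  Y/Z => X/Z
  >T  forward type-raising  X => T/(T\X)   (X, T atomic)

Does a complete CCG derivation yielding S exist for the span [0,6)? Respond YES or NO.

YES

[0,6] S   >
  [0,5] S/(S\N)   <
    [0,4] S   <
      [0,3] NP   >
        [0,2] NP/PP   >
          [0,1] "that" : (NP/PP)/(S\N)
          [1,2] "chased" : S\N
        [2,3] "on" : PP
      [3,4] "here" : S\NP
    [4,5] "often" : (S/(S\N))\S
  [5,6] "plan" : S\N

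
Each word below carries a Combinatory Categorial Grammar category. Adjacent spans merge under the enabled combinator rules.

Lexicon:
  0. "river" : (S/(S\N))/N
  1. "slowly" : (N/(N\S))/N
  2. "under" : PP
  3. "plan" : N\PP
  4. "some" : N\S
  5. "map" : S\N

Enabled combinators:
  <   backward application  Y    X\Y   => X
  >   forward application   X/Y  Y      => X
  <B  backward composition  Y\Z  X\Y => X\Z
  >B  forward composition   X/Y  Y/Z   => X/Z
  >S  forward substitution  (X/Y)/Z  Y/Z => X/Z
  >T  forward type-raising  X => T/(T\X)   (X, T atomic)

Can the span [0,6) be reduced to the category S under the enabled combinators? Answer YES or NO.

[0,6] S   >
  [0,5] S/(S\N)   >
    [0,1] "river" : (S/(S\N))/N
    [1,5] N   >
      [1,4] N/(N\S)   >
        [1,2] "slowly" : (N/(N\S))/N
        [2,4] N   <
          [2,3] "under" : PP
          [3,4] "plan" : N\PP
      [4,5] "some" : N\S
  [5,6] "map" : S\N

YES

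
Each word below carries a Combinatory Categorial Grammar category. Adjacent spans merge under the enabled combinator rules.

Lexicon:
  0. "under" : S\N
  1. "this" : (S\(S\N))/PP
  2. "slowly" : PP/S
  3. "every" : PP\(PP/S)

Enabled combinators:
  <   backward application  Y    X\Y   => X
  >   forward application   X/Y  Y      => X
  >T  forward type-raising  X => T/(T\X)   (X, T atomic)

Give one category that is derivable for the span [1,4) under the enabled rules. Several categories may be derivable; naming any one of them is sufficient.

S\(S\N)

[0,4] S   <
  [0,1] "under" : S\N
  [1,4] S\(S\N)   >
    [1,2] "this" : (S\(S\N))/PP
    [2,4] PP   <
      [2,3] "slowly" : PP/S
      [3,4] "every" : PP\(PP/S)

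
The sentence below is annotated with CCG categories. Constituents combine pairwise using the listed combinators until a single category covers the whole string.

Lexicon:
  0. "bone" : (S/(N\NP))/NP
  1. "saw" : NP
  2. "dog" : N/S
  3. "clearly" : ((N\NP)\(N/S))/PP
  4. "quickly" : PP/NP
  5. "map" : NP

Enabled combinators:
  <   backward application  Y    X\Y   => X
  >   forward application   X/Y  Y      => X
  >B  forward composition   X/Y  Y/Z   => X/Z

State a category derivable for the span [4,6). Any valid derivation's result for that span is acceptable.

[0,6] S   >
  [0,2] S/(N\NP)   >
    [0,1] "bone" : (S/(N\NP))/NP
    [1,2] "saw" : NP
  [2,6] N\NP   <
    [2,3] "dog" : N/S
    [3,6] (N\NP)\(N/S)   >
      [3,4] "clearly" : ((N\NP)\(N/S))/PP
      [4,6] PP   >
        [4,5] "quickly" : PP/NP
        [5,6] "map" : NP

PP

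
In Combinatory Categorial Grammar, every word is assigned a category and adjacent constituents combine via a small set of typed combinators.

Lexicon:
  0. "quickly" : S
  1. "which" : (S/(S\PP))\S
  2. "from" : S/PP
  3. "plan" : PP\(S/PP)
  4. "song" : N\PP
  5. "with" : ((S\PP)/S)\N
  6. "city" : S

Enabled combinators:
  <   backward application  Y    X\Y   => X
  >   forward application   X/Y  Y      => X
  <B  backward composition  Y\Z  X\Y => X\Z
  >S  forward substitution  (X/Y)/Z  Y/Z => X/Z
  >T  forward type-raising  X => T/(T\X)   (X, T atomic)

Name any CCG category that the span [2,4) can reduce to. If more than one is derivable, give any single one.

PP

[0,7] S   >
  [0,2] S/(S\PP)   <
    [0,1] "quickly" : S
    [1,2] "which" : (S/(S\PP))\S
  [2,7] S\PP   >
    [2,6] (S\PP)/S   <
      [2,5] N   <
        [2,4] PP   <
          [2,3] "from" : S/PP
          [3,4] "plan" : PP\(S/PP)
        [4,5] "song" : N\PP
      [5,6] "with" : ((S\PP)/S)\N
    [6,7] "city" : S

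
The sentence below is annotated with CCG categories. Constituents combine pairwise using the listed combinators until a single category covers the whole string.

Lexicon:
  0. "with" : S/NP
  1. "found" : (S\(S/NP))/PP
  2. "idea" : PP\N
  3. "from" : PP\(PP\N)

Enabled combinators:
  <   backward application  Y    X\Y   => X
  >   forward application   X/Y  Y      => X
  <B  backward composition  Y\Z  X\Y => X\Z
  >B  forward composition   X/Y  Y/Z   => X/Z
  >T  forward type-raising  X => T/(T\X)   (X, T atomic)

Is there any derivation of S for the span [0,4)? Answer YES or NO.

YES

[0,4] S   <
  [0,1] "with" : S/NP
  [1,4] S\(S/NP)   >
    [1,2] "found" : (S\(S/NP))/PP
    [2,4] PP   <
      [2,3] "idea" : PP\N
      [3,4] "from" : PP\(PP\N)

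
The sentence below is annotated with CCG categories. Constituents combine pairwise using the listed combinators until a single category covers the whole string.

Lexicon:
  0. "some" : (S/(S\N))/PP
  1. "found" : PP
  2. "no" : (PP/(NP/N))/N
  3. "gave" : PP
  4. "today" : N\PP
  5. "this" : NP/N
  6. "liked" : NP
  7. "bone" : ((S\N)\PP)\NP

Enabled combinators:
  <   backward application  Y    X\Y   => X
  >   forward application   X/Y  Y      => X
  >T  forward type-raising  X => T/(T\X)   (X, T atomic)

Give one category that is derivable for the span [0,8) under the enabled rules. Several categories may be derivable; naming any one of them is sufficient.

S

[0,8] S   >
  [0,2] S/(S\N)   >
    [0,1] "some" : (S/(S\N))/PP
    [1,2] "found" : PP
  [2,8] S\N   <
    [2,6] PP   >
      [2,5] PP/(NP/N)   >
        [2,3] "no" : (PP/(NP/N))/N
        [3,5] N   >
          [3,4] N/(N\PP)   >T
            [3,4] "gave" : PP
          [4,5] "today" : N\PP
      [5,6] "this" : NP/N
    [6,8] (S\N)\PP   <
      [6,7] "liked" : NP
      [7,8] "bone" : ((S\N)\PP)\NP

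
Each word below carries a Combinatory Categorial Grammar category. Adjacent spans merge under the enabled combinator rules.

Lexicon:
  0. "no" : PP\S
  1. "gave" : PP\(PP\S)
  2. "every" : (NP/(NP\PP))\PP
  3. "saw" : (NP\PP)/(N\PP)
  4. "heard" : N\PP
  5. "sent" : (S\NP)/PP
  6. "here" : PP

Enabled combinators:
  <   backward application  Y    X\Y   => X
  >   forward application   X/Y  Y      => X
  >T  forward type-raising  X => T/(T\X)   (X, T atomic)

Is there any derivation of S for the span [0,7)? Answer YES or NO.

YES

[0,7] S   <
  [0,5] NP   >
    [0,3] NP/(NP\PP)   <
      [0,2] PP   <
        [0,1] "no" : PP\S
        [1,2] "gave" : PP\(PP\S)
      [2,3] "every" : (NP/(NP\PP))\PP
    [3,5] NP\PP   >
      [3,4] "saw" : (NP\PP)/(N\PP)
      [4,5] "heard" : N\PP
  [5,7] S\NP   >
    [5,6] "sent" : (S\NP)/PP
    [6,7] "here" : PP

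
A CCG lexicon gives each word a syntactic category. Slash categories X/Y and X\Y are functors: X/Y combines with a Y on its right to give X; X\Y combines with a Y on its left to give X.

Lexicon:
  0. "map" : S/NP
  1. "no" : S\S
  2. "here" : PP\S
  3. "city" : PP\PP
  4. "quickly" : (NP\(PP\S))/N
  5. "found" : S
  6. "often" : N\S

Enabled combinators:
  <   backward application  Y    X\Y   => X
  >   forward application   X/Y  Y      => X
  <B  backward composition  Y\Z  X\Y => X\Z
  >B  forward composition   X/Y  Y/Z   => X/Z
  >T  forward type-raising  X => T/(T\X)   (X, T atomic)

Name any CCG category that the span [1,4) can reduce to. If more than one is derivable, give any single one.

PP\S

[0,7] S   >
  [0,1] "map" : S/NP
  [1,7] NP   <
    [1,4] PP\S   <B
      [1,3] PP\S   <B
        [1,2] "no" : S\S
        [2,3] "here" : PP\S
      [3,4] "city" : PP\PP
    [4,7] NP\(PP\S)   >
      [4,5] "quickly" : (NP\(PP\S))/N
      [5,7] N   >
        [5,6] N/(N\S)   >T
          [5,6] "found" : S
        [6,7] "often" : N\S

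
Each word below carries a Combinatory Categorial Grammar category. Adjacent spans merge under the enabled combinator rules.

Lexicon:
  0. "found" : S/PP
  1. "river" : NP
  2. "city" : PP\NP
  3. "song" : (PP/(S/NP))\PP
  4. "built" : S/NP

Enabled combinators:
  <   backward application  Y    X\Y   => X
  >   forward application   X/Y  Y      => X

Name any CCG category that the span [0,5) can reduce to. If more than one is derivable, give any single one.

S

[0,5] S   >
  [0,1] "found" : S/PP
  [1,5] PP   >
    [1,4] PP/(S/NP)   <
      [1,3] PP   <
        [1,2] "river" : NP
        [2,3] "city" : PP\NP
      [3,4] "song" : (PP/(S/NP))\PP
    [4,5] "built" : S/NP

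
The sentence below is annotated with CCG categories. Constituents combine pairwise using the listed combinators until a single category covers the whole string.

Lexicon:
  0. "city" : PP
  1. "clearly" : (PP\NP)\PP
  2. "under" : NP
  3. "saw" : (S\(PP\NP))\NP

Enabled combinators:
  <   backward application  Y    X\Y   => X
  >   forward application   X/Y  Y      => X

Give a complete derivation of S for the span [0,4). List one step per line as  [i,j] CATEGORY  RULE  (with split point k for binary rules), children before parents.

[0,4] S   <
  [0,2] PP\NP   <
    [0,1] "city" : PP
    [1,2] "clearly" : (PP\NP)\PP
  [2,4] S\(PP\NP)   <
    [2,3] "under" : NP
    [3,4] "saw" : (S\(PP\NP))\NP

[0,1] PP  lex  "city"
[1,2] (PP\NP)\PP  lex  "clearly"
[0,2] PP\NP  <  k=1
[2,3] NP  lex  "under"
[3,4] (S\(PP\NP))\NP  lex  "saw"
[2,4] S\(PP\NP)  <  k=3
[0,4] S  <  k=2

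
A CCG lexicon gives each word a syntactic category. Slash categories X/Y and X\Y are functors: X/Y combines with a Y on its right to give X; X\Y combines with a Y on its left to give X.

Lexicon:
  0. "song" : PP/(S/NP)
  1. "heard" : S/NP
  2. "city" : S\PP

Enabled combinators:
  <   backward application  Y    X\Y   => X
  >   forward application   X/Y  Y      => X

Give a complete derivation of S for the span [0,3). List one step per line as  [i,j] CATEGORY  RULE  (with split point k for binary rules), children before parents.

[0,1] PP/(S/NP)  lex  "song"
[1,2] S/NP  lex  "heard"
[0,2] PP  >  k=1
[2,3] S\PP  lex  "city"
[0,3] S  <  k=2

[0,3] S   <
  [0,2] PP   >
    [0,1] "song" : PP/(S/NP)
    [1,2] "heard" : S/NP
  [2,3] "city" : S\PP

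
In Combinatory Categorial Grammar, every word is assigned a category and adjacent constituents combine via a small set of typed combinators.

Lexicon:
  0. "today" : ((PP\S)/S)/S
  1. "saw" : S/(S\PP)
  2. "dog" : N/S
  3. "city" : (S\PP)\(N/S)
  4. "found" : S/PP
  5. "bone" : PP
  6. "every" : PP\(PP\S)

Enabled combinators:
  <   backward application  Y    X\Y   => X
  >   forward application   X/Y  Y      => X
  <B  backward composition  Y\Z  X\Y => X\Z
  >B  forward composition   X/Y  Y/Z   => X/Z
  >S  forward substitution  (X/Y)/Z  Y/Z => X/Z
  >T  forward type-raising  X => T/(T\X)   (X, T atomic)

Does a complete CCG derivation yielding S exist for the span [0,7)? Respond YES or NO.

((PP\S)/S)/S S/(S\PP) N/S (S\PP)\(N/S) S/PP PP PP\(PP\S)
CKY chart[0,7] = {N/(N\PP), NP/(NP\PP), PP, PP/(PP\PP), S/(S\PP)}; S ∉ chart

NO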